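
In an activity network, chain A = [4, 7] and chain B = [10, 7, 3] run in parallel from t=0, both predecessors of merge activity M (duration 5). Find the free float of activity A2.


ES(A2) = sum of predecessors on chain A = 4
EF(A2) = ES + duration = 4 + 7 = 11
Successor of A2 is M. ES(M) = max(sum(A), sum(B)) = max(11, 20) = 20
Free float = ES(successor) - EF(current) = 20 - 11 = 9

9


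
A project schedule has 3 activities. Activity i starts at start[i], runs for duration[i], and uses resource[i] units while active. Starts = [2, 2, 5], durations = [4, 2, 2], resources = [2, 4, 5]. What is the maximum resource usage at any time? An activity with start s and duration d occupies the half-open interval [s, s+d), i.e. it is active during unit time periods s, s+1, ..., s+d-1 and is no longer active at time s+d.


Each activity i is active on [start_i, start_i + duration_i).
Compute total resource usage per time slot:
  t=0: active resources = [], total = 0
  t=1: active resources = [], total = 0
  t=2: active resources = [2, 4], total = 6
  t=3: active resources = [2, 4], total = 6
  t=4: active resources = [2], total = 2
  t=5: active resources = [2, 5], total = 7
  t=6: active resources = [5], total = 5
Peak resource demand = 7

7


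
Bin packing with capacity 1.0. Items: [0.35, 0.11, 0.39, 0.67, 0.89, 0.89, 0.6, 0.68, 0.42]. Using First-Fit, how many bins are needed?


Place items sequentially using First-Fit:
  Item 0.35 -> new Bin 1
  Item 0.11 -> Bin 1 (now 0.46)
  Item 0.39 -> Bin 1 (now 0.85)
  Item 0.67 -> new Bin 2
  Item 0.89 -> new Bin 3
  Item 0.89 -> new Bin 4
  Item 0.6 -> new Bin 5
  Item 0.68 -> new Bin 6
  Item 0.42 -> new Bin 7
Total bins used = 7

7


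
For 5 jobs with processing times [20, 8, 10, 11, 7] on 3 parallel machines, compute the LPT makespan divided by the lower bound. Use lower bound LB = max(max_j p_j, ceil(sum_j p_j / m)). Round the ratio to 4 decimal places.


LPT order: [20, 11, 10, 8, 7]
Machine loads after assignment: [20, 18, 18]
LPT makespan = 20
Lower bound = max(max_job, ceil(total/3)) = max(20, 19) = 20
Ratio = 20 / 20 = 1.0

1.0


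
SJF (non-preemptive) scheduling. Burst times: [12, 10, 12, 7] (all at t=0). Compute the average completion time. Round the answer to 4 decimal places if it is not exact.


SJF order (ascending): [7, 10, 12, 12]
Completion times:
  Job 1: burst=7, C=7
  Job 2: burst=10, C=17
  Job 3: burst=12, C=29
  Job 4: burst=12, C=41
Average completion = 94/4 = 23.5

23.5


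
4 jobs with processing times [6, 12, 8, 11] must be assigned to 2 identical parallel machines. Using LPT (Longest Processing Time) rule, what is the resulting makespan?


Sort jobs in decreasing order (LPT): [12, 11, 8, 6]
Assign each job to the least loaded machine:
  Machine 1: jobs [12, 6], load = 18
  Machine 2: jobs [11, 8], load = 19
Makespan = max load = 19

19


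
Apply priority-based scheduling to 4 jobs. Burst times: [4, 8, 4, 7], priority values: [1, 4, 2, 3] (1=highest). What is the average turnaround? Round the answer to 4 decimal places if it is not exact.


Sort by priority (ascending = highest first):
Order: [(1, 4), (2, 4), (3, 7), (4, 8)]
Completion times:
  Priority 1, burst=4, C=4
  Priority 2, burst=4, C=8
  Priority 3, burst=7, C=15
  Priority 4, burst=8, C=23
Average turnaround = 50/4 = 12.5

12.5


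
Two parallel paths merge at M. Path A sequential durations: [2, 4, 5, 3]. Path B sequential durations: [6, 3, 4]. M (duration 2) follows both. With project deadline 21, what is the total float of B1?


Forward pass: ES(B1) = sum of predecessors on chain B = 0
EF = ES + duration = 0 + 6 = 6
Backward pass: LF(M) = deadline = 21; LS(M) = 21 - 2 = 19
LF(B1) = LS(M) - sum(successors on chain B) = 19 - 7 = 12
LS = LF - duration = 12 - 6 = 6
Total float = LS - ES = 6 - 0 = 6

6


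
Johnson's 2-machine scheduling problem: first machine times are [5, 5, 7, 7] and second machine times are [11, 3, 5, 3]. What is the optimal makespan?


Apply Johnson's rule:
  Group 1 (a <= b): [(1, 5, 11)]
  Group 2 (a > b): [(3, 7, 5), (2, 5, 3), (4, 7, 3)]
Optimal job order: [1, 3, 2, 4]
Schedule:
  Job 1: M1 done at 5, M2 done at 16
  Job 3: M1 done at 12, M2 done at 21
  Job 2: M1 done at 17, M2 done at 24
  Job 4: M1 done at 24, M2 done at 27
Makespan = 27

27


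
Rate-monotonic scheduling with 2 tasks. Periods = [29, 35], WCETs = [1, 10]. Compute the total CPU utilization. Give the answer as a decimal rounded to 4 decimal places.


Compute individual utilizations (exact fractions):
  Task 1: C/T = 1/29 (approx. 0.0345)
  Task 2: C/T = 10/35 = 2/7 (approx. 0.2857)
Total utilization U = 1/29 + 2/7 = 65/203
Rounded to 4 decimal places: U = 0.3202
RM (Liu & Layland) bound for 2 tasks = 0.828427; compare with U = 65/203 (approx. 0.320197)
U <= bound, so schedulable by RM sufficient condition.

0.3202


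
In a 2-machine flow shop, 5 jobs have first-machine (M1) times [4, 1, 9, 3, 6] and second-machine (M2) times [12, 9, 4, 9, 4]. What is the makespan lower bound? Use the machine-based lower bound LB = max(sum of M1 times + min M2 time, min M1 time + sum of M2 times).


LB1 = sum(M1 times) + min(M2 times) = 23 + 4 = 27
LB2 = min(M1 times) + sum(M2 times) = 1 + 38 = 39
Lower bound = max(LB1, LB2) = max(27, 39) = 39

39


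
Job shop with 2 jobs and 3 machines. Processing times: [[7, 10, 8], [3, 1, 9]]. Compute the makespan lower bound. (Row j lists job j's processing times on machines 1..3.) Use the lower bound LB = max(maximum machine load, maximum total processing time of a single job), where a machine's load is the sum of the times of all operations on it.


Machine loads:
  Machine 1: 7 + 3 = 10
  Machine 2: 10 + 1 = 11
  Machine 3: 8 + 9 = 17
Max machine load = 17
Job totals:
  Job 1: 25
  Job 2: 13
Max job total = 25
Lower bound = max(17, 25) = 25

25


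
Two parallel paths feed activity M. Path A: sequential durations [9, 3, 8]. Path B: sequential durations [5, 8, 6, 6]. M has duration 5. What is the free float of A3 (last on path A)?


ES(A3) = sum of predecessors on chain A = 12
EF(A3) = ES + duration = 12 + 8 = 20
Successor of A3 is M. ES(M) = max(sum(A), sum(B)) = max(20, 25) = 25
Free float = ES(successor) - EF(current) = 25 - 20 = 5

5


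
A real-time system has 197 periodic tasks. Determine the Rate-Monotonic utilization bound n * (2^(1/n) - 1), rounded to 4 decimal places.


Compute 2^(1/197) = 1.0035247108
Subtract 1: 1.0035247108 - 1 = 0.0035247108
Multiply by n: 197 * 0.0035247108 = 0.6943680276
Round to 4 dp: 0.6944

0.6944


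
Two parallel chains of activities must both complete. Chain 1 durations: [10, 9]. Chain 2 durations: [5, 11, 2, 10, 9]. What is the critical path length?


Path A total = 10 + 9 = 19
Path B total = 5 + 11 + 2 + 10 + 9 = 37
Critical path = longest path = max(19, 37) = 37

37


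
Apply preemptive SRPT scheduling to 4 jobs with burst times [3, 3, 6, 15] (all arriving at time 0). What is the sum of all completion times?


Since all jobs arrive at t=0, SRPT equals SPT ordering.
SPT order: [3, 3, 6, 15]
Completion times:
  Job 1: p=3, C=3
  Job 2: p=3, C=6
  Job 3: p=6, C=12
  Job 4: p=15, C=27
Total completion time = 3 + 6 + 12 + 27 = 48

48


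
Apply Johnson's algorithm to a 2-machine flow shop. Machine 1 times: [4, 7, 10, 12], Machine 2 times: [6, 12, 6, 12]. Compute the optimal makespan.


Apply Johnson's rule:
  Group 1 (a <= b): [(1, 4, 6), (2, 7, 12), (4, 12, 12)]
  Group 2 (a > b): [(3, 10, 6)]
Optimal job order: [1, 2, 4, 3]
Schedule:
  Job 1: M1 done at 4, M2 done at 10
  Job 2: M1 done at 11, M2 done at 23
  Job 4: M1 done at 23, M2 done at 35
  Job 3: M1 done at 33, M2 done at 41
Makespan = 41

41


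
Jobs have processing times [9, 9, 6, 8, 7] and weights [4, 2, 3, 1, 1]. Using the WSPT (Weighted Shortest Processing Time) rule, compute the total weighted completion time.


Compute p/w ratios and sort ascending (WSPT): [(6, 3), (9, 4), (9, 2), (7, 1), (8, 1)]
Compute weighted completion times:
  Job (p=6,w=3): C=6, w*C=3*6=18
  Job (p=9,w=4): C=15, w*C=4*15=60
  Job (p=9,w=2): C=24, w*C=2*24=48
  Job (p=7,w=1): C=31, w*C=1*31=31
  Job (p=8,w=1): C=39, w*C=1*39=39
Total weighted completion time = 196

196


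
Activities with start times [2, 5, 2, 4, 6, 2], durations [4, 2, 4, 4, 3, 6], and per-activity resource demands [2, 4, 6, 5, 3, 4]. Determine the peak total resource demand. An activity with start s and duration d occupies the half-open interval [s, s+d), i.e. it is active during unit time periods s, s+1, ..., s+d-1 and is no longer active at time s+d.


Each activity i is active on [start_i, start_i + duration_i).
Compute total resource usage per time slot:
  t=0: active resources = [], total = 0
  t=1: active resources = [], total = 0
  t=2: active resources = [2, 6, 4], total = 12
  t=3: active resources = [2, 6, 4], total = 12
  t=4: active resources = [2, 6, 5, 4], total = 17
  t=5: active resources = [2, 4, 6, 5, 4], total = 21
  t=6: active resources = [4, 5, 3, 4], total = 16
  t=7: active resources = [5, 3, 4], total = 12
  t=8: active resources = [3], total = 3
Peak resource demand = 21

21


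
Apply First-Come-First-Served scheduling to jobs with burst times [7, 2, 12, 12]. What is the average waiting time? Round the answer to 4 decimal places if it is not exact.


FCFS order (as given): [7, 2, 12, 12]
Waiting times:
  Job 1: wait = 0
  Job 2: wait = 7
  Job 3: wait = 9
  Job 4: wait = 21
Sum of waiting times = 37
Average waiting time = 37/4 = 9.25

9.25


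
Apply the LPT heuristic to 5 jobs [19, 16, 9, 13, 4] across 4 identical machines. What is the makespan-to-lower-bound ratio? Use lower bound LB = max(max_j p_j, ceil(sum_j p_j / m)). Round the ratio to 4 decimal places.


LPT order: [19, 16, 13, 9, 4]
Machine loads after assignment: [19, 16, 13, 13]
LPT makespan = 19
Lower bound = max(max_job, ceil(total/4)) = max(19, 16) = 19
Ratio = 19 / 19 = 1.0

1.0


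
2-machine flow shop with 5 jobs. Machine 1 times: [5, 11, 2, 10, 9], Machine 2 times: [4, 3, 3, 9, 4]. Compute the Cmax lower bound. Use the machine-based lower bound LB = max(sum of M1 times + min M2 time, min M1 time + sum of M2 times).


LB1 = sum(M1 times) + min(M2 times) = 37 + 3 = 40
LB2 = min(M1 times) + sum(M2 times) = 2 + 23 = 25
Lower bound = max(LB1, LB2) = max(40, 25) = 40

40


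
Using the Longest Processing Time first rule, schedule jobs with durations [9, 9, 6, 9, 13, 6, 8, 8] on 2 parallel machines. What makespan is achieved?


Sort jobs in decreasing order (LPT): [13, 9, 9, 9, 8, 8, 6, 6]
Assign each job to the least loaded machine:
  Machine 1: jobs [13, 9, 8, 6], load = 36
  Machine 2: jobs [9, 9, 8, 6], load = 32
Makespan = max load = 36

36


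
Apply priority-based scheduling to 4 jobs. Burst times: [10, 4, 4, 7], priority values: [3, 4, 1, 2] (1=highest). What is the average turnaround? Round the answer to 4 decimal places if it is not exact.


Sort by priority (ascending = highest first):
Order: [(1, 4), (2, 7), (3, 10), (4, 4)]
Completion times:
  Priority 1, burst=4, C=4
  Priority 2, burst=7, C=11
  Priority 3, burst=10, C=21
  Priority 4, burst=4, C=25
Average turnaround = 61/4 = 15.25

15.25


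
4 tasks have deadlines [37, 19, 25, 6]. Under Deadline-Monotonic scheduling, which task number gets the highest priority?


Sort tasks by relative deadline (ascending):
  Task 4: deadline = 6
  Task 2: deadline = 19
  Task 3: deadline = 25
  Task 1: deadline = 37
Priority order (highest first): [4, 2, 3, 1]
Highest priority task = 4

4


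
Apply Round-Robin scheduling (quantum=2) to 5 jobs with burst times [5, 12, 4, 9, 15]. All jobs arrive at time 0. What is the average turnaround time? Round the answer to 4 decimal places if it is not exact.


Time quantum = 2
Execution trace:
  J1 runs 2 units, time = 2
  J2 runs 2 units, time = 4
  J3 runs 2 units, time = 6
  J4 runs 2 units, time = 8
  J5 runs 2 units, time = 10
  J1 runs 2 units, time = 12
  J2 runs 2 units, time = 14
  J3 runs 2 units, time = 16
  J4 runs 2 units, time = 18
  J5 runs 2 units, time = 20
  J1 runs 1 units, time = 21
  J2 runs 2 units, time = 23
  J4 runs 2 units, time = 25
  J5 runs 2 units, time = 27
  J2 runs 2 units, time = 29
  J4 runs 2 units, time = 31
  J5 runs 2 units, time = 33
  J2 runs 2 units, time = 35
  J4 runs 1 units, time = 36
  J5 runs 2 units, time = 38
  J2 runs 2 units, time = 40
  J5 runs 2 units, time = 42
  J5 runs 2 units, time = 44
  J5 runs 1 units, time = 45
Finish times: [21, 40, 16, 36, 45]
Average turnaround = 158/5 = 31.6

31.6


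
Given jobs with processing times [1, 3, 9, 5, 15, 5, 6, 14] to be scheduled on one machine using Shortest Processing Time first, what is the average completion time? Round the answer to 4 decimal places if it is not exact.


Sort jobs by processing time (SPT order): [1, 3, 5, 5, 6, 9, 14, 15]
Compute completion times sequentially:
  Job 1: processing = 1, completes at 1
  Job 2: processing = 3, completes at 4
  Job 3: processing = 5, completes at 9
  Job 4: processing = 5, completes at 14
  Job 5: processing = 6, completes at 20
  Job 6: processing = 9, completes at 29
  Job 7: processing = 14, completes at 43
  Job 8: processing = 15, completes at 58
Sum of completion times = 178
Average completion time = 178/8 = 22.25

22.25


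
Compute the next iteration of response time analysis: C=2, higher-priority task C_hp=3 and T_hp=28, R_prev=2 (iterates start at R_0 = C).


R_next = C + ceil(R_prev / T_hp) * C_hp
ceil(2 / 28) = ceil(0.0714) = 1
Interference = 1 * 3 = 3
R_next = 2 + 3 = 5

5


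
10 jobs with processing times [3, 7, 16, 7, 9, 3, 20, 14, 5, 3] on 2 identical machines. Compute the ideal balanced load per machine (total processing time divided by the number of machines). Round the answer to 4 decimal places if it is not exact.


Total processing time = 3 + 7 + 16 + 7 + 9 + 3 + 20 + 14 + 5 + 3 = 87
Number of machines = 2
Ideal balanced load = 87 / 2 = 43.5

43.5


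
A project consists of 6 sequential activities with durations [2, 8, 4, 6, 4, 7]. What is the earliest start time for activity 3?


Activity 3 starts after activities 1 through 2 complete.
Predecessor durations: [2, 8]
ES = 2 + 8 = 10

10


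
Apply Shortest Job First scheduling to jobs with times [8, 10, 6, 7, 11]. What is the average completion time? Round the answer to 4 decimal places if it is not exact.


SJF order (ascending): [6, 7, 8, 10, 11]
Completion times:
  Job 1: burst=6, C=6
  Job 2: burst=7, C=13
  Job 3: burst=8, C=21
  Job 4: burst=10, C=31
  Job 5: burst=11, C=42
Average completion = 113/5 = 22.6

22.6


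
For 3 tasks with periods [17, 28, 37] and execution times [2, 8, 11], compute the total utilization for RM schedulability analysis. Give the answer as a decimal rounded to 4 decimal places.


Compute individual utilizations (exact fractions):
  Task 1: C/T = 2/17 (approx. 0.1176)
  Task 2: C/T = 8/28 = 2/7 (approx. 0.2857)
  Task 3: C/T = 11/37 (approx. 0.2973)
Total utilization U = 2/17 + 2/7 + 11/37 = 3085/4403
Rounded to 4 decimal places: U = 0.7007
RM (Liu & Layland) bound for 3 tasks = 0.779763; compare with U = 3085/4403 (approx. 0.700659)
U <= bound, so schedulable by RM sufficient condition.

0.7007


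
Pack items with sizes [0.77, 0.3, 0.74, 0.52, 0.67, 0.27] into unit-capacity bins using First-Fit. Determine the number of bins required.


Place items sequentially using First-Fit:
  Item 0.77 -> new Bin 1
  Item 0.3 -> new Bin 2
  Item 0.74 -> new Bin 3
  Item 0.52 -> Bin 2 (now 0.82)
  Item 0.67 -> new Bin 4
  Item 0.27 -> Bin 4 (now 0.94)
Total bins used = 4

4


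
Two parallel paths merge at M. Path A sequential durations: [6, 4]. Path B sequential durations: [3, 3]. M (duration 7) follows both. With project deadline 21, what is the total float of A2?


Forward pass: ES(A2) = sum of predecessors on chain A = 6
EF = ES + duration = 6 + 4 = 10
Backward pass: LF(M) = deadline = 21; LS(M) = 21 - 7 = 14
LF(A2) = LS(M) - sum(successors on chain A) = 14 - 0 = 14
LS = LF - duration = 14 - 4 = 10
Total float = LS - ES = 10 - 6 = 4

4


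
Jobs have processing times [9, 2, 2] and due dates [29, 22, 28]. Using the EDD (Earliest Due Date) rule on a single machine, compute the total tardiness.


Sort by due date (EDD order): [(2, 22), (2, 28), (9, 29)]
Compute completion times and tardiness:
  Job 1: p=2, d=22, C=2, tardiness=max(0,2-22)=0
  Job 2: p=2, d=28, C=4, tardiness=max(0,4-28)=0
  Job 3: p=9, d=29, C=13, tardiness=max(0,13-29)=0
Total tardiness = 0

0


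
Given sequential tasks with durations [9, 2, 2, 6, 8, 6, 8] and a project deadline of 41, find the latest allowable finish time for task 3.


LF(activity 3) = deadline - sum of successor durations
Successors: activities 4 through 7 with durations [6, 8, 6, 8]
Sum of successor durations = 28
LF = 41 - 28 = 13

13


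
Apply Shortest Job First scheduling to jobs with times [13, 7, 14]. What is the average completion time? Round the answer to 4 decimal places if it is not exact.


SJF order (ascending): [7, 13, 14]
Completion times:
  Job 1: burst=7, C=7
  Job 2: burst=13, C=20
  Job 3: burst=14, C=34
Average completion = 61/3 = 20.3333

20.3333


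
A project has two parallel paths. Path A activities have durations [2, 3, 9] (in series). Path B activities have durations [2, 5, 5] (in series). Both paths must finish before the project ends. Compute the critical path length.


Path A total = 2 + 3 + 9 = 14
Path B total = 2 + 5 + 5 = 12
Critical path = longest path = max(14, 12) = 14

14


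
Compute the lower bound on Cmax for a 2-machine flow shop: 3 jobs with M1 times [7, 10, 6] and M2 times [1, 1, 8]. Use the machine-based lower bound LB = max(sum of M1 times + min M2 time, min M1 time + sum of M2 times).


LB1 = sum(M1 times) + min(M2 times) = 23 + 1 = 24
LB2 = min(M1 times) + sum(M2 times) = 6 + 10 = 16
Lower bound = max(LB1, LB2) = max(24, 16) = 24

24


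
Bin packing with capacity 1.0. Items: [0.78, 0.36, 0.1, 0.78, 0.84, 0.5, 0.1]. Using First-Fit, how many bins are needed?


Place items sequentially using First-Fit:
  Item 0.78 -> new Bin 1
  Item 0.36 -> new Bin 2
  Item 0.1 -> Bin 1 (now 0.88)
  Item 0.78 -> new Bin 3
  Item 0.84 -> new Bin 4
  Item 0.5 -> Bin 2 (now 0.86)
  Item 0.1 -> Bin 1 (now 0.98)
Total bins used = 4

4


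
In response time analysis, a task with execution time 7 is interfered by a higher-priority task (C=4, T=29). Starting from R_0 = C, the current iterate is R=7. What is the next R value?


R_next = C + ceil(R_prev / T_hp) * C_hp
ceil(7 / 29) = ceil(0.2414) = 1
Interference = 1 * 4 = 4
R_next = 7 + 4 = 11

11


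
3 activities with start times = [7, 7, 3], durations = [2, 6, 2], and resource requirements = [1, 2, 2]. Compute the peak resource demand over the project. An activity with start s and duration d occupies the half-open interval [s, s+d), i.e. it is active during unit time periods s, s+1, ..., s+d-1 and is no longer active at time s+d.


Each activity i is active on [start_i, start_i + duration_i).
Compute total resource usage per time slot:
  t=0: active resources = [], total = 0
  t=1: active resources = [], total = 0
  t=2: active resources = [], total = 0
  t=3: active resources = [2], total = 2
  t=4: active resources = [2], total = 2
  t=5: active resources = [], total = 0
  t=6: active resources = [], total = 0
  t=7: active resources = [1, 2], total = 3
  t=8: active resources = [1, 2], total = 3
  t=9: active resources = [2], total = 2
  t=10: active resources = [2], total = 2
  t=11: active resources = [2], total = 2
  t=12: active resources = [2], total = 2
Peak resource demand = 3

3


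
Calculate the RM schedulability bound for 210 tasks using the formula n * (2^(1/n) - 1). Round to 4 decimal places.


Compute 2^(1/210) = 1.0033061542
Subtract 1: 1.0033061542 - 1 = 0.0033061542
Multiply by n: 210 * 0.0033061542 = 0.6942923820
Round to 4 dp: 0.6943

0.6943


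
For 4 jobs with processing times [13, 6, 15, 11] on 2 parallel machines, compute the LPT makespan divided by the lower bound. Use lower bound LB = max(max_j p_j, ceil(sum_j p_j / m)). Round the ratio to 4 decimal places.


LPT order: [15, 13, 11, 6]
Machine loads after assignment: [21, 24]
LPT makespan = 24
Lower bound = max(max_job, ceil(total/2)) = max(15, 23) = 23
Ratio = 24 / 23 = 1.0435

1.0435


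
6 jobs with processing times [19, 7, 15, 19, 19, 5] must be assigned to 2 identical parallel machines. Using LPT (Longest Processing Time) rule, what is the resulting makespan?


Sort jobs in decreasing order (LPT): [19, 19, 19, 15, 7, 5]
Assign each job to the least loaded machine:
  Machine 1: jobs [19, 19, 5], load = 43
  Machine 2: jobs [19, 15, 7], load = 41
Makespan = max load = 43

43


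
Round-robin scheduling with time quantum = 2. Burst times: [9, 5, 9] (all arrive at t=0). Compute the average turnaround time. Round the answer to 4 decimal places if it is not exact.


Time quantum = 2
Execution trace:
  J1 runs 2 units, time = 2
  J2 runs 2 units, time = 4
  J3 runs 2 units, time = 6
  J1 runs 2 units, time = 8
  J2 runs 2 units, time = 10
  J3 runs 2 units, time = 12
  J1 runs 2 units, time = 14
  J2 runs 1 units, time = 15
  J3 runs 2 units, time = 17
  J1 runs 2 units, time = 19
  J3 runs 2 units, time = 21
  J1 runs 1 units, time = 22
  J3 runs 1 units, time = 23
Finish times: [22, 15, 23]
Average turnaround = 60/3 = 20.0

20.0


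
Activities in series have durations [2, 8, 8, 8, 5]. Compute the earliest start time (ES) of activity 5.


Activity 5 starts after activities 1 through 4 complete.
Predecessor durations: [2, 8, 8, 8]
ES = 2 + 8 + 8 + 8 = 26

26


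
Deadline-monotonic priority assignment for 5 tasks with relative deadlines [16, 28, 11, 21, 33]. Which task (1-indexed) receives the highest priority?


Sort tasks by relative deadline (ascending):
  Task 3: deadline = 11
  Task 1: deadline = 16
  Task 4: deadline = 21
  Task 2: deadline = 28
  Task 5: deadline = 33
Priority order (highest first): [3, 1, 4, 2, 5]
Highest priority task = 3

3


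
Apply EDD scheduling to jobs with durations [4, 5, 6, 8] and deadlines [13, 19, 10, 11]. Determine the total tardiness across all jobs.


Sort by due date (EDD order): [(6, 10), (8, 11), (4, 13), (5, 19)]
Compute completion times and tardiness:
  Job 1: p=6, d=10, C=6, tardiness=max(0,6-10)=0
  Job 2: p=8, d=11, C=14, tardiness=max(0,14-11)=3
  Job 3: p=4, d=13, C=18, tardiness=max(0,18-13)=5
  Job 4: p=5, d=19, C=23, tardiness=max(0,23-19)=4
Total tardiness = 12

12


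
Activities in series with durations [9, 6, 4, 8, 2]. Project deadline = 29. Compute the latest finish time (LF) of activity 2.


LF(activity 2) = deadline - sum of successor durations
Successors: activities 3 through 5 with durations [4, 8, 2]
Sum of successor durations = 14
LF = 29 - 14 = 15

15


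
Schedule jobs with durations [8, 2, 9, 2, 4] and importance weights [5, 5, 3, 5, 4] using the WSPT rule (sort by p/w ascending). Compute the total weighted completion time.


Compute p/w ratios and sort ascending (WSPT): [(2, 5), (2, 5), (4, 4), (8, 5), (9, 3)]
Compute weighted completion times:
  Job (p=2,w=5): C=2, w*C=5*2=10
  Job (p=2,w=5): C=4, w*C=5*4=20
  Job (p=4,w=4): C=8, w*C=4*8=32
  Job (p=8,w=5): C=16, w*C=5*16=80
  Job (p=9,w=3): C=25, w*C=3*25=75
Total weighted completion time = 217

217


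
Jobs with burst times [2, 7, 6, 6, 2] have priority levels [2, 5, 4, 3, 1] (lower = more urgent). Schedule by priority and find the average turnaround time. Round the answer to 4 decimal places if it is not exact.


Sort by priority (ascending = highest first):
Order: [(1, 2), (2, 2), (3, 6), (4, 6), (5, 7)]
Completion times:
  Priority 1, burst=2, C=2
  Priority 2, burst=2, C=4
  Priority 3, burst=6, C=10
  Priority 4, burst=6, C=16
  Priority 5, burst=7, C=23
Average turnaround = 55/5 = 11.0

11.0


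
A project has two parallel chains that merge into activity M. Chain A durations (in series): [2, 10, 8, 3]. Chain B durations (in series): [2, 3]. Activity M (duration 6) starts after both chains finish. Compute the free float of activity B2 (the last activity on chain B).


ES(B2) = sum of predecessors on chain B = 2
EF(B2) = ES + duration = 2 + 3 = 5
Successor of B2 is M. ES(M) = max(sum(A), sum(B)) = max(23, 5) = 23
Free float = ES(successor) - EF(current) = 23 - 5 = 18

18


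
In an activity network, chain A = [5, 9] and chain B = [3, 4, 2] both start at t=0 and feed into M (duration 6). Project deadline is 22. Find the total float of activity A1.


Forward pass: ES(A1) = sum of predecessors on chain A = 0
EF = ES + duration = 0 + 5 = 5
Backward pass: LF(M) = deadline = 22; LS(M) = 22 - 6 = 16
LF(A1) = LS(M) - sum(successors on chain A) = 16 - 9 = 7
LS = LF - duration = 7 - 5 = 2
Total float = LS - ES = 2 - 0 = 2

2


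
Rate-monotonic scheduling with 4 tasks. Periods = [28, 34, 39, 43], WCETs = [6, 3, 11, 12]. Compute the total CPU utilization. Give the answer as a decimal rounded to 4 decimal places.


Compute individual utilizations (exact fractions):
  Task 1: C/T = 6/28 = 3/14 (approx. 0.2143)
  Task 2: C/T = 3/34 (approx. 0.0882)
  Task 3: C/T = 11/39 (approx. 0.2821)
  Task 4: C/T = 12/43 (approx. 0.2791)
Total utilization U = 3/14 + 3/34 + 11/39 + 12/43 = 172351/199563
Rounded to 4 decimal places: U = 0.8636
RM (Liu & Layland) bound for 4 tasks = 0.756828; compare with U = 172351/199563 (approx. 0.863642)
bound < U <= 1, so the RM sufficient condition is not met (inconclusive; an exact test such as response-time analysis is needed).

0.8636


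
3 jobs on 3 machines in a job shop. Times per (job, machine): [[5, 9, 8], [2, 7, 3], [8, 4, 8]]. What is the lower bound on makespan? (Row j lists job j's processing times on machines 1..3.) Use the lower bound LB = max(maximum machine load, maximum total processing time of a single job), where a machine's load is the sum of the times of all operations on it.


Machine loads:
  Machine 1: 5 + 2 + 8 = 15
  Machine 2: 9 + 7 + 4 = 20
  Machine 3: 8 + 3 + 8 = 19
Max machine load = 20
Job totals:
  Job 1: 22
  Job 2: 12
  Job 3: 20
Max job total = 22
Lower bound = max(20, 22) = 22

22


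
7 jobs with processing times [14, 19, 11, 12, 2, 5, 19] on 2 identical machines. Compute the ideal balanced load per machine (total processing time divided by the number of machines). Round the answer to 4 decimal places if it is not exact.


Total processing time = 14 + 19 + 11 + 12 + 2 + 5 + 19 = 82
Number of machines = 2
Ideal balanced load = 82 / 2 = 41.0

41.0


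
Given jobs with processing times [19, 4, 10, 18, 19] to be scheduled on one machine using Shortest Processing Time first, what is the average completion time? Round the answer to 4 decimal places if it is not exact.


Sort jobs by processing time (SPT order): [4, 10, 18, 19, 19]
Compute completion times sequentially:
  Job 1: processing = 4, completes at 4
  Job 2: processing = 10, completes at 14
  Job 3: processing = 18, completes at 32
  Job 4: processing = 19, completes at 51
  Job 5: processing = 19, completes at 70
Sum of completion times = 171
Average completion time = 171/5 = 34.2

34.2


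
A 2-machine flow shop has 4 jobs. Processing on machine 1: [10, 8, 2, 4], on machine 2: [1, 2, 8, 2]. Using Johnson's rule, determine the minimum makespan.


Apply Johnson's rule:
  Group 1 (a <= b): [(3, 2, 8)]
  Group 2 (a > b): [(2, 8, 2), (4, 4, 2), (1, 10, 1)]
Optimal job order: [3, 2, 4, 1]
Schedule:
  Job 3: M1 done at 2, M2 done at 10
  Job 2: M1 done at 10, M2 done at 12
  Job 4: M1 done at 14, M2 done at 16
  Job 1: M1 done at 24, M2 done at 25
Makespan = 25

25


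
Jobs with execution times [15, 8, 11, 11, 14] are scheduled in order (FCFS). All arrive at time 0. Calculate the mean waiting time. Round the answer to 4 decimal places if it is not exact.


FCFS order (as given): [15, 8, 11, 11, 14]
Waiting times:
  Job 1: wait = 0
  Job 2: wait = 15
  Job 3: wait = 23
  Job 4: wait = 34
  Job 5: wait = 45
Sum of waiting times = 117
Average waiting time = 117/5 = 23.4

23.4


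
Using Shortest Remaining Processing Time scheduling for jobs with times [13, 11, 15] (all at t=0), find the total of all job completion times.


Since all jobs arrive at t=0, SRPT equals SPT ordering.
SPT order: [11, 13, 15]
Completion times:
  Job 1: p=11, C=11
  Job 2: p=13, C=24
  Job 3: p=15, C=39
Total completion time = 11 + 24 + 39 = 74

74


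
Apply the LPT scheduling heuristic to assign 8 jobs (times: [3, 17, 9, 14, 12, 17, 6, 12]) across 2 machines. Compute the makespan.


Sort jobs in decreasing order (LPT): [17, 17, 14, 12, 12, 9, 6, 3]
Assign each job to the least loaded machine:
  Machine 1: jobs [17, 14, 9, 6], load = 46
  Machine 2: jobs [17, 12, 12, 3], load = 44
Makespan = max load = 46

46


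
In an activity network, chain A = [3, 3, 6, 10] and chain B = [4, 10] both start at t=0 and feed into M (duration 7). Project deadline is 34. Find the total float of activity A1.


Forward pass: ES(A1) = sum of predecessors on chain A = 0
EF = ES + duration = 0 + 3 = 3
Backward pass: LF(M) = deadline = 34; LS(M) = 34 - 7 = 27
LF(A1) = LS(M) - sum(successors on chain A) = 27 - 19 = 8
LS = LF - duration = 8 - 3 = 5
Total float = LS - ES = 5 - 0 = 5

5


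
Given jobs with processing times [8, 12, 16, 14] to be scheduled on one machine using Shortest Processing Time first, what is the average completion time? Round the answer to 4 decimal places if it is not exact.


Sort jobs by processing time (SPT order): [8, 12, 14, 16]
Compute completion times sequentially:
  Job 1: processing = 8, completes at 8
  Job 2: processing = 12, completes at 20
  Job 3: processing = 14, completes at 34
  Job 4: processing = 16, completes at 50
Sum of completion times = 112
Average completion time = 112/4 = 28.0

28.0


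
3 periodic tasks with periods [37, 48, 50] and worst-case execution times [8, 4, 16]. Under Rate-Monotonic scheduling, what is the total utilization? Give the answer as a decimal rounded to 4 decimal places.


Compute individual utilizations (exact fractions):
  Task 1: C/T = 8/37 (approx. 0.2162)
  Task 2: C/T = 4/48 = 1/12 (approx. 0.0833)
  Task 3: C/T = 16/50 = 8/25 (approx. 0.32)
Total utilization U = 8/37 + 1/12 + 8/25 = 6877/11100
Rounded to 4 decimal places: U = 0.6195
RM (Liu & Layland) bound for 3 tasks = 0.779763; compare with U = 6877/11100 (approx. 0.619550)
U <= bound, so schedulable by RM sufficient condition.

0.6195


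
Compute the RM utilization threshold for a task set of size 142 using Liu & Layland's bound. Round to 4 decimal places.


Compute 2^(1/142) = 1.0048932512
Subtract 1: 1.0048932512 - 1 = 0.0048932512
Multiply by n: 142 * 0.0048932512 = 0.6948416704
Round to 4 dp: 0.6948

0.6948


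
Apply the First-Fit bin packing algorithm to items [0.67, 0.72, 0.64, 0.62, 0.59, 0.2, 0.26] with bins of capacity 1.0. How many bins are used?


Place items sequentially using First-Fit:
  Item 0.67 -> new Bin 1
  Item 0.72 -> new Bin 2
  Item 0.64 -> new Bin 3
  Item 0.62 -> new Bin 4
  Item 0.59 -> new Bin 5
  Item 0.2 -> Bin 1 (now 0.87)
  Item 0.26 -> Bin 2 (now 0.98)
Total bins used = 5

5


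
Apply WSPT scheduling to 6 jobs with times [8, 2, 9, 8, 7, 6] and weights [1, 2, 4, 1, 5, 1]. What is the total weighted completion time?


Compute p/w ratios and sort ascending (WSPT): [(2, 2), (7, 5), (9, 4), (6, 1), (8, 1), (8, 1)]
Compute weighted completion times:
  Job (p=2,w=2): C=2, w*C=2*2=4
  Job (p=7,w=5): C=9, w*C=5*9=45
  Job (p=9,w=4): C=18, w*C=4*18=72
  Job (p=6,w=1): C=24, w*C=1*24=24
  Job (p=8,w=1): C=32, w*C=1*32=32
  Job (p=8,w=1): C=40, w*C=1*40=40
Total weighted completion time = 217

217


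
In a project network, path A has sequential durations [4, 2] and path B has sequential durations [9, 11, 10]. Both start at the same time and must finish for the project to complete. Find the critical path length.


Path A total = 4 + 2 = 6
Path B total = 9 + 11 + 10 = 30
Critical path = longest path = max(6, 30) = 30

30


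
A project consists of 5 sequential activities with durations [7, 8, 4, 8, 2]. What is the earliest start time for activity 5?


Activity 5 starts after activities 1 through 4 complete.
Predecessor durations: [7, 8, 4, 8]
ES = 7 + 8 + 4 + 8 = 27

27


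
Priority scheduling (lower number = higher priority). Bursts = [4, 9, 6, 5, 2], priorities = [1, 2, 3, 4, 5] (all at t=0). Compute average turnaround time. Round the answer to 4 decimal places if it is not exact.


Sort by priority (ascending = highest first):
Order: [(1, 4), (2, 9), (3, 6), (4, 5), (5, 2)]
Completion times:
  Priority 1, burst=4, C=4
  Priority 2, burst=9, C=13
  Priority 3, burst=6, C=19
  Priority 4, burst=5, C=24
  Priority 5, burst=2, C=26
Average turnaround = 86/5 = 17.2

17.2


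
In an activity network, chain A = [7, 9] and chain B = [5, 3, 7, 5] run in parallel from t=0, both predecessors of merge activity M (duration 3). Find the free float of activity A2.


ES(A2) = sum of predecessors on chain A = 7
EF(A2) = ES + duration = 7 + 9 = 16
Successor of A2 is M. ES(M) = max(sum(A), sum(B)) = max(16, 20) = 20
Free float = ES(successor) - EF(current) = 20 - 16 = 4

4


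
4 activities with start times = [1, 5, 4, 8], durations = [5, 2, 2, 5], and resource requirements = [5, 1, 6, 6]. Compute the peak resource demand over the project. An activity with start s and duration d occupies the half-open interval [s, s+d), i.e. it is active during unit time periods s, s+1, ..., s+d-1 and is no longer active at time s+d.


Each activity i is active on [start_i, start_i + duration_i).
Compute total resource usage per time slot:
  t=0: active resources = [], total = 0
  t=1: active resources = [5], total = 5
  t=2: active resources = [5], total = 5
  t=3: active resources = [5], total = 5
  t=4: active resources = [5, 6], total = 11
  t=5: active resources = [5, 1, 6], total = 12
  t=6: active resources = [1], total = 1
  t=7: active resources = [], total = 0
  t=8: active resources = [6], total = 6
  t=9: active resources = [6], total = 6
  t=10: active resources = [6], total = 6
  t=11: active resources = [6], total = 6
  t=12: active resources = [6], total = 6
Peak resource demand = 12

12


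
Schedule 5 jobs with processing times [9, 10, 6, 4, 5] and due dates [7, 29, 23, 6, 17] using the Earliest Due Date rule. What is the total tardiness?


Sort by due date (EDD order): [(4, 6), (9, 7), (5, 17), (6, 23), (10, 29)]
Compute completion times and tardiness:
  Job 1: p=4, d=6, C=4, tardiness=max(0,4-6)=0
  Job 2: p=9, d=7, C=13, tardiness=max(0,13-7)=6
  Job 3: p=5, d=17, C=18, tardiness=max(0,18-17)=1
  Job 4: p=6, d=23, C=24, tardiness=max(0,24-23)=1
  Job 5: p=10, d=29, C=34, tardiness=max(0,34-29)=5
Total tardiness = 13

13


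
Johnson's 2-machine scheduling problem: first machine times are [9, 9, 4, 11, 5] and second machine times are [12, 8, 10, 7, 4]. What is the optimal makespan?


Apply Johnson's rule:
  Group 1 (a <= b): [(3, 4, 10), (1, 9, 12)]
  Group 2 (a > b): [(2, 9, 8), (4, 11, 7), (5, 5, 4)]
Optimal job order: [3, 1, 2, 4, 5]
Schedule:
  Job 3: M1 done at 4, M2 done at 14
  Job 1: M1 done at 13, M2 done at 26
  Job 2: M1 done at 22, M2 done at 34
  Job 4: M1 done at 33, M2 done at 41
  Job 5: M1 done at 38, M2 done at 45
Makespan = 45

45


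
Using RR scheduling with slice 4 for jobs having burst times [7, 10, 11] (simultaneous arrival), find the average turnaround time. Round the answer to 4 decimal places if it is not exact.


Time quantum = 4
Execution trace:
  J1 runs 4 units, time = 4
  J2 runs 4 units, time = 8
  J3 runs 4 units, time = 12
  J1 runs 3 units, time = 15
  J2 runs 4 units, time = 19
  J3 runs 4 units, time = 23
  J2 runs 2 units, time = 25
  J3 runs 3 units, time = 28
Finish times: [15, 25, 28]
Average turnaround = 68/3 = 22.6667

22.6667


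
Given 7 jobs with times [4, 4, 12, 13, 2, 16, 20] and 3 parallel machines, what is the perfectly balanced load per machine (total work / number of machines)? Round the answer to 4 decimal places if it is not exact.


Total processing time = 4 + 4 + 12 + 13 + 2 + 16 + 20 = 71
Number of machines = 3
Ideal balanced load = 71 / 3 = 23.6667

23.6667


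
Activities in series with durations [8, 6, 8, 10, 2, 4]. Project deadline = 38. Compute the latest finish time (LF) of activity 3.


LF(activity 3) = deadline - sum of successor durations
Successors: activities 4 through 6 with durations [10, 2, 4]
Sum of successor durations = 16
LF = 38 - 16 = 22

22


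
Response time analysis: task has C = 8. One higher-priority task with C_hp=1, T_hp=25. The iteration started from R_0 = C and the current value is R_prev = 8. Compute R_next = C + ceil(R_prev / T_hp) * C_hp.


R_next = C + ceil(R_prev / T_hp) * C_hp
ceil(8 / 25) = ceil(0.32) = 1
Interference = 1 * 1 = 1
R_next = 8 + 1 = 9

9


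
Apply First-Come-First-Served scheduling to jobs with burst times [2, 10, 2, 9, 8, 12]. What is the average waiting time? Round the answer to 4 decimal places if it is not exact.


FCFS order (as given): [2, 10, 2, 9, 8, 12]
Waiting times:
  Job 1: wait = 0
  Job 2: wait = 2
  Job 3: wait = 12
  Job 4: wait = 14
  Job 5: wait = 23
  Job 6: wait = 31
Sum of waiting times = 82
Average waiting time = 82/6 = 13.6667

13.6667


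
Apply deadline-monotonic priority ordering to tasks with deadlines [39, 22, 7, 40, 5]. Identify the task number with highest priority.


Sort tasks by relative deadline (ascending):
  Task 5: deadline = 5
  Task 3: deadline = 7
  Task 2: deadline = 22
  Task 1: deadline = 39
  Task 4: deadline = 40
Priority order (highest first): [5, 3, 2, 1, 4]
Highest priority task = 5

5


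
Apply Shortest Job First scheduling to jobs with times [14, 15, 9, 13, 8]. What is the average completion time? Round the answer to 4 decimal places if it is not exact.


SJF order (ascending): [8, 9, 13, 14, 15]
Completion times:
  Job 1: burst=8, C=8
  Job 2: burst=9, C=17
  Job 3: burst=13, C=30
  Job 4: burst=14, C=44
  Job 5: burst=15, C=59
Average completion = 158/5 = 31.6

31.6


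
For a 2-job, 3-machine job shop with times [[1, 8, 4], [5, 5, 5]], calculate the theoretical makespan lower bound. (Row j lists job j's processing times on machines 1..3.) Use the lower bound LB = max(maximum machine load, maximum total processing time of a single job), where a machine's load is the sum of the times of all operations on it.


Machine loads:
  Machine 1: 1 + 5 = 6
  Machine 2: 8 + 5 = 13
  Machine 3: 4 + 5 = 9
Max machine load = 13
Job totals:
  Job 1: 13
  Job 2: 15
Max job total = 15
Lower bound = max(13, 15) = 15

15


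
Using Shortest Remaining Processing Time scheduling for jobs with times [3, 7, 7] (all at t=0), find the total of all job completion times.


Since all jobs arrive at t=0, SRPT equals SPT ordering.
SPT order: [3, 7, 7]
Completion times:
  Job 1: p=3, C=3
  Job 2: p=7, C=10
  Job 3: p=7, C=17
Total completion time = 3 + 10 + 17 = 30

30


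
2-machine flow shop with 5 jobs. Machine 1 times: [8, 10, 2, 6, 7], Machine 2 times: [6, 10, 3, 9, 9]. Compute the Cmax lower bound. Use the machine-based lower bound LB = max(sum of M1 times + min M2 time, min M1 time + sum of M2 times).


LB1 = sum(M1 times) + min(M2 times) = 33 + 3 = 36
LB2 = min(M1 times) + sum(M2 times) = 2 + 37 = 39
Lower bound = max(LB1, LB2) = max(36, 39) = 39

39


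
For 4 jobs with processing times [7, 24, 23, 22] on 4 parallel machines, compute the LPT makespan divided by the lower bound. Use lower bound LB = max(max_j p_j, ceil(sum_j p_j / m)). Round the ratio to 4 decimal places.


LPT order: [24, 23, 22, 7]
Machine loads after assignment: [24, 23, 22, 7]
LPT makespan = 24
Lower bound = max(max_job, ceil(total/4)) = max(24, 19) = 24
Ratio = 24 / 24 = 1.0

1.0


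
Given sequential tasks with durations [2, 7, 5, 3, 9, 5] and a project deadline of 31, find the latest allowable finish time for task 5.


LF(activity 5) = deadline - sum of successor durations
Successors: activities 6 through 6 with durations [5]
Sum of successor durations = 5
LF = 31 - 5 = 26

26


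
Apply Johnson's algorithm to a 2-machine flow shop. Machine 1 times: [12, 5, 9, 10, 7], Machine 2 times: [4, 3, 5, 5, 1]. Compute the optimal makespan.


Apply Johnson's rule:
  Group 1 (a <= b): []
  Group 2 (a > b): [(3, 9, 5), (4, 10, 5), (1, 12, 4), (2, 5, 3), (5, 7, 1)]
Optimal job order: [3, 4, 1, 2, 5]
Schedule:
  Job 3: M1 done at 9, M2 done at 14
  Job 4: M1 done at 19, M2 done at 24
  Job 1: M1 done at 31, M2 done at 35
  Job 2: M1 done at 36, M2 done at 39
  Job 5: M1 done at 43, M2 done at 44
Makespan = 44

44
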